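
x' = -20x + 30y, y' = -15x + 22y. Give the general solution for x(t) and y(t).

Coefficient matrix A = [[-20, 30], [-15, 22]].
Characteristic polynomial det(A - λI) = λ^2 - 2λ + 10 = 0.
Eigenvalues λ = 1 ± 3i (complex conjugate pair).
For λ=1+3i: an eigenvector is (-1,-1) - i(-3,-2) = (-1 + 3i, -1 + 2i).
A real fundamental pair from Re and Im of e^((1+3i)t)v: X_1 = e^(t)(cos(3t)·(-1,-1) + sin(3t)·(-3,-2)), X_2 = e^(t)(sin(3t)·(-1,-1) - cos(3t)·(-3,-2)).
General solution: C_1X_1 + C_2X_2.

x(t) = -3C_1e^(t)sin(3t) - C_1e^(t)cos(3t) - C_2e^(t)sin(3t) + 3C_2e^(t)cos(3t), y(t) = -2C_1e^(t)sin(3t) - C_1e^(t)cos(3t) - C_2e^(t)sin(3t) + 2C_2e^(t)cos(3t)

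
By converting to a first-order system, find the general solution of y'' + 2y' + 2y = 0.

y(t) = K_1e^(-t)cos(t) + K_2e^(-t)sin(t)

Let x_1 = y, x_2 = y'. Then x_1' = x_2 and x_2' = -2x_1 - 2x_2.
A = [[0,1],[-2,-2]]; det(A-λI) = λ^2 + 2λ + 2.
Eigenvalues λ = -1 ± i.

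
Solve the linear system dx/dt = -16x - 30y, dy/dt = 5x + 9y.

Coefficient matrix A = [[-16, -30], [5, 9]].
Characteristic polynomial det(A - λI) = λ^2 + 7λ + 6 = 0.
Eigenvalues λ = -1, -6.
For λ=-1: (A-λI) row 1 is [-15, -30], so an eigenvector is (-2, 1).
For λ=-6: (A-λI) row 1 is [-10, -30], so an eigenvector is (-3, 1).
General solution: C_1e^(-t)(-2,1) + C_2e^(-6t)(-3,1).

x(t) = -2C_1e^(-t) - 3C_2e^(-6t), y(t) = C_1e^(-t) + C_2e^(-6t)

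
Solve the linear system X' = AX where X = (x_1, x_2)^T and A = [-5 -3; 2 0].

x_1(t) = -C_1e^(-2t) + 3C_2e^(-3t), x_2(t) = C_1e^(-2t) - 2C_2e^(-3t)

Coefficient matrix A = [[-5, -3], [2, 0]].
Characteristic polynomial det(A - λI) = λ^2 + 5λ + 6 = 0.
Eigenvalues λ = -2, -3.
For λ=-2: (A-λI) row 1 is [-3, -3], so an eigenvector is (-1, 1).
For λ=-3: (A-λI) row 1 is [-2, -3], so an eigenvector is (3, -2).
General solution: C_1e^(-2t)(-1,1) + C_2e^(-3t)(3,-2).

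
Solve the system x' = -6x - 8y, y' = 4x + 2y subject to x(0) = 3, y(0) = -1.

x(t) = -e^(-2t)sin(4t) + 3e^(-2t)cos(4t), y(t) = 2e^(-2t)sin(4t) - e^(-2t)cos(4t)

Coefficient matrix A = [[-6, -8], [4, 2]].
Characteristic polynomial det(A - λI) = λ^2 + 4λ + 20 = 0.
Eigenvalues λ = -2 ± 4i (complex conjugate pair).
For λ=-2+4i: an eigenvector is (1,-1) - i(1,0) = (1 - i, -1).
A real fundamental pair from Re and Im of e^((-2+4i)t)v: X_1 = e^(-2t)(cos(4t)·(1,-1) + sin(4t)·(1,0)), X_2 = e^(-2t)(sin(4t)·(1,-1) - cos(4t)·(1,0)).
General solution: K_1X_1 + K_2X_2.
Applying x(0)=3, y(0)=-1 gives K_1=1, K_2=-2.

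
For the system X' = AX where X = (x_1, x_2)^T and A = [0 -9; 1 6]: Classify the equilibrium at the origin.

A = [[0,-9],[1,6]]; det(A-λI) = λ^2 - 6λ + 9.
repeated λ = 3 with a single eigenvector.

unstable improper node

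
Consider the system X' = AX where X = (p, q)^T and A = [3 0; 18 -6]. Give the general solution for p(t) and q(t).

p(t) = C_1e^(3t), q(t) = 2C_1e^(3t) - C_2e^(-6t)

Coefficient matrix A = [[3, 0], [18, -6]].
Characteristic polynomial det(A - λI) = λ^2 + 3λ - 18 = 0.
Eigenvalues λ = 3, -6.
For λ=3: (A-λI) row 2 is [18, -9], so an eigenvector is (1, 2).
For λ=-6: (A-λI) row 1 is [9, 0], so an eigenvector is (0, -1).
General solution: C_1e^(3t)(1,2) + C_2e^(-6t)(0,-1).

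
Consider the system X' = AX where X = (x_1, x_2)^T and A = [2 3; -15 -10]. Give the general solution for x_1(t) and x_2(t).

Coefficient matrix A = [[2, 3], [-15, -10]].
Characteristic polynomial det(A - λI) = λ^2 + 8λ + 25 = 0.
Eigenvalues λ = -4 ± 3i (complex conjugate pair).
For λ=-4+3i: an eigenvector is (0,-1) - i(-1,2) = (0 + i, -1 - 2i).
A real fundamental pair from Re and Im of e^((-4+3i)t)v: X_1 = e^(-4t)(cos(3t)·(0,-1) + sin(3t)·(-1,2)), X_2 = e^(-4t)(sin(3t)·(0,-1) - cos(3t)·(-1,2)).
General solution: K_1X_1 + K_2X_2.

x_1(t) = -K_1e^(-4t)sin(3t) + K_2e^(-4t)cos(3t), x_2(t) = 2K_1e^(-4t)sin(3t) - K_1e^(-4t)cos(3t) - K_2e^(-4t)sin(3t) - 2K_2e^(-4t)cos(3t)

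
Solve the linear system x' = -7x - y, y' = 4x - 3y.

Coefficient matrix A = [[-7, -1], [4, -3]].
Characteristic polynomial det(A - λI) = λ^2 + 10λ + 25 = 0.
Single eigenvalue λ = -5 with algebraic multiplicity 2.
Eigenvector v = (1,-2); generalized eigenvector w with (A-λI)w=v is (1,-3).
General solution: e^(-5t)[K_1·v + K_2·(t·v + w)].

x(t) = K_1e^(-5t) + K_2te^(-5t) + K_2e^(-5t), y(t) = -2K_1e^(-5t) - 2K_2te^(-5t) - 3K_2e^(-5t)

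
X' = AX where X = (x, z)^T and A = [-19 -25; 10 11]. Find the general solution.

Coefficient matrix A = [[-19, -25], [10, 11]].
Characteristic polynomial det(A - λI) = λ^2 + 8λ + 41 = 0.
Eigenvalues λ = -4 ± 5i (complex conjugate pair).
For λ=-4+5i: an eigenvector is (2,-1) - i(-1,1) = (2 + i, -1 - i).
A real fundamental pair from Re and Im of e^((-4+5i)t)v: X_1 = e^(-4t)(cos(5t)·(2,-1) + sin(5t)·(-1,1)), X_2 = e^(-4t)(sin(5t)·(2,-1) - cos(5t)·(-1,1)).
General solution: C_1X_1 + C_2X_2.

x(t) = -C_1e^(-4t)sin(5t) + 2C_1e^(-4t)cos(5t) + 2C_2e^(-4t)sin(5t) + C_2e^(-4t)cos(5t), z(t) = C_1e^(-4t)sin(5t) - C_1e^(-4t)cos(5t) - C_2e^(-4t)sin(5t) - C_2e^(-4t)cos(5t)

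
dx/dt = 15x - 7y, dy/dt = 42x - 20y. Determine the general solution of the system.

Coefficient matrix A = [[15, -7], [42, -20]].
Characteristic polynomial det(A - λI) = λ^2 + 5λ - 6 = 0.
Eigenvalues λ = -6, 1.
For λ=-6: (A-λI) row 1 is [21, -7], so an eigenvector is (1, 3).
For λ=1: (A-λI) row 1 is [14, -7], so an eigenvector is (1, 2).
General solution: K_1e^(-6t)(1,3) + K_2e^(t)(1,2).

x(t) = K_1e^(-6t) + K_2e^(t), y(t) = 3K_1e^(-6t) + 2K_2e^(t)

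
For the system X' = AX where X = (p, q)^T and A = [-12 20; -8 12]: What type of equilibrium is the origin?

A = [[-12,20],[-8,12]]; det(A-λI) = λ^2 + 16.
λ = 0 ± 4i: zero real part.

center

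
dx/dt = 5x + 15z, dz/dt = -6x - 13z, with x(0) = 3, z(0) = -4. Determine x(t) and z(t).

Coefficient matrix A = [[5, 15], [-6, -13]].
Characteristic polynomial det(A - λI) = λ^2 + 8λ + 25 = 0.
Eigenvalues λ = -4 ± 3i (complex conjugate pair).
For λ=-4+3i: an eigenvector is (2,-1) - i(1,-1) = (2 - i, -1 + i).
A real fundamental pair from Re and Im of e^((-4+3i)t)v: X_1 = e^(-4t)(cos(3t)·(2,-1) + sin(3t)·(1,-1)), X_2 = e^(-4t)(sin(3t)·(2,-1) - cos(3t)·(1,-1)).
General solution: C_1X_1 + C_2X_2.
Applying x(0)=3, z(0)=-4 gives C_1=-1, C_2=-5.

x(t) = -11e^(-4t)sin(3t) + 3e^(-4t)cos(3t), z(t) = 6e^(-4t)sin(3t) - 4e^(-4t)cos(3t)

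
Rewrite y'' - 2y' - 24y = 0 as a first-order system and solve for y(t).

y(t) = c_1e^(6t) + c_2e^(-4t)

Let x_1 = y, x_2 = y'. Then x_1' = x_2 and x_2' = 24x_1 + 2x_2.
A = [[0,1],[24,2]]; det(A-λI) = λ^2 - 2λ - 24.
Eigenvalues λ = 6, -4 with eigenvectors (1,6), (1,-4).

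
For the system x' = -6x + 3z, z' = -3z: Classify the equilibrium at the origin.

stable node

A = [[-6,3],[0,-3]]; det(A-λI) = λ^2 + 9λ + 18.
λ = -3, -6: both negative.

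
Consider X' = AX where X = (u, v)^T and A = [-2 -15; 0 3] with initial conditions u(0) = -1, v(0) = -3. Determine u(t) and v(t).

u(t) = 9e^(3t) - 10e^(-2t), v(t) = -3e^(3t)

Coefficient matrix A = [[-2, -15], [0, 3]].
Characteristic polynomial det(A - λI) = λ^2 - λ - 6 = 0.
Eigenvalues λ = -2, 3.
For λ=-2: (A-λI) row 1 is [0, -15], so an eigenvector is (-1, 0).
For λ=3: (A-λI) row 1 is [-5, -15], so an eigenvector is (3, -1).
General solution: C_1e^(-2t)(-1,0) + C_2e^(3t)(3,-1).
Applying u(0)=-1, v(0)=-3 gives C_1=10, C_2=3.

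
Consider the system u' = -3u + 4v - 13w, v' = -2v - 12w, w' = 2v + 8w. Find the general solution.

Coefficient matrix A = [[-3, 4, -13], [0, -2, -12], [0, 2, 8]].
det(A - λI) = 0 gives eigenvalues λ = -3, 2, 4.
For λ=-3: eigenvector (1,0,0).
For λ=2: eigenvector (5,3,-1).
For λ=4: eigenvector (-3,-2,1).
General solution: K_1e^(-3t)(1,0,0) + K_2e^(2t)(5,3,-1) + K_3e^(4t)(-3,-2,1).

u(t) = K_1e^(-3t) + 5K_2e^(2t) - 3K_3e^(4t), v(t) = 3K_2e^(2t) - 2K_3e^(4t), w(t) = -K_2e^(2t) + K_3e^(4t)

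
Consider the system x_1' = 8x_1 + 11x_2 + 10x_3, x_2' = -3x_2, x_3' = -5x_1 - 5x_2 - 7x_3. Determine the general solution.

x_1(t) = -C_1e^(-2t) - C_2e^(-3t) - 2C_3e^(3t), x_2(t) = C_2e^(-3t), x_3(t) = C_1e^(-2t) + C_3e^(3t)

Coefficient matrix A = [[8, 11, 10], [0, -3, 0], [-5, -5, -7]].
det(A - λI) = 0 gives eigenvalues λ = -2, -3, 3.
For λ=-2: eigenvector (-1,0,1).
For λ=-3: eigenvector (-1,1,0).
For λ=3: eigenvector (-2,0,1).
General solution: C_1e^(-2t)(-1,0,1) + C_2e^(-3t)(-1,1,0) + C_3e^(3t)(-2,0,1).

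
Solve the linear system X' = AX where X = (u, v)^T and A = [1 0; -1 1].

u(t) = -C_2e^(t), v(t) = C_1e^(t) + C_2te^(t) + C_2e^(t)

Coefficient matrix A = [[1, 0], [-1, 1]].
Characteristic polynomial det(A - λI) = λ^2 - 2λ + 1 = 0.
Single eigenvalue λ = 1 with algebraic multiplicity 2.
Eigenvector v = (0,1); generalized eigenvector w with (A-λI)w=v is (-1,1).
General solution: e^(t)[C_1·v + C_2·(t·v + w)].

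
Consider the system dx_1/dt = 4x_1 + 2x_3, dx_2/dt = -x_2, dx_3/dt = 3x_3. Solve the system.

x_1(t) = -2c_1e^(3t) + c_3e^(4t), x_2(t) = c_2e^(-t), x_3(t) = c_1e^(3t)

Coefficient matrix A = [[4, 0, 2], [0, -1, 0], [0, 0, 3]].
det(A - λI) = 0 gives eigenvalues λ = 3, -1, 4.
For λ=3: eigenvector (-2,0,1).
For λ=-1: eigenvector (0,1,0).
For λ=4: eigenvector (1,0,0).
General solution: c_1e^(3t)(-2,0,1) + c_2e^(-t)(0,1,0) + c_3e^(4t)(1,0,0).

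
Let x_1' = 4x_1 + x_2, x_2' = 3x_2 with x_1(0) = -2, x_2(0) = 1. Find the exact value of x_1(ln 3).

A = [[4,1],[0,3]]; eigenvalues λ = 4, 3.
Eigenvectors: (1,0) for λ=4, (-1,1) for λ=3.
From the initial condition, c_1 = -1, c_2 = 1.
x_1(ln 3) = (-1)(3^4)(1) + (1)(3^3)(-1) = -108.

-108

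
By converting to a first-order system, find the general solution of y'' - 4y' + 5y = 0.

y(t) = K_1e^(2t)cos(t) + K_2e^(2t)sin(t)

Let x_1 = y, x_2 = y'. Then x_1' = x_2 and x_2' = -5x_1 + 4x_2.
A = [[0,1],[-5,4]]; det(A-λI) = λ^2 - 4λ + 5.
Eigenvalues λ = 2 ± i.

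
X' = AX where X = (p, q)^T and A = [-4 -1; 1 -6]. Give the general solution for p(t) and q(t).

Coefficient matrix A = [[-4, -1], [1, -6]].
Characteristic polynomial det(A - λI) = λ^2 + 10λ + 25 = 0.
Single eigenvalue λ = -5 with algebraic multiplicity 2.
Eigenvector v = (-1,-1); generalized eigenvector w with (A-λI)w=v is (2,3).
General solution: e^(-5t)[K_1·v + K_2·(t·v + w)].

p(t) = -K_1e^(-5t) - K_2te^(-5t) + 2K_2e^(-5t), q(t) = -K_1e^(-5t) - K_2te^(-5t) + 3K_2e^(-5t)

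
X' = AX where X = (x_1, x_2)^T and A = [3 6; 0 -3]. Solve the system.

Coefficient matrix A = [[3, 6], [0, -3]].
Characteristic polynomial det(A - λI) = λ^2 - 9 = 0.
Eigenvalues λ = -3, 3.
For λ=-3: (A-λI) row 1 is [6, 6], so an eigenvector is (1, -1).
For λ=3: (A-λI) row 1 is [0, 6], so an eigenvector is (1, 0).
General solution: K_1e^(-3t)(1,-1) + K_2e^(3t)(1,0).

x_1(t) = K_1e^(-3t) + K_2e^(3t), x_2(t) = -K_1e^(-3t)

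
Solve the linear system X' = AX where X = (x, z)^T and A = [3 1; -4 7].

Coefficient matrix A = [[3, 1], [-4, 7]].
Characteristic polynomial det(A - λI) = λ^2 - 10λ + 25 = 0.
Single eigenvalue λ = 5 with algebraic multiplicity 2.
Eigenvector v = (-1,-2); generalized eigenvector w with (A-λI)w=v is (0,-1).
General solution: e^(5t)[K_1·v + K_2·(t·v + w)].

x(t) = -K_1e^(5t) - K_2te^(5t), z(t) = -2K_1e^(5t) - 2K_2te^(5t) - K_2e^(5t)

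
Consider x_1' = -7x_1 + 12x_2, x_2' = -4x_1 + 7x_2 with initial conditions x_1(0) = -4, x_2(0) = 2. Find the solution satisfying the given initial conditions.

x_1(t) = 24e^(t) - 28e^(-t), x_2(t) = 16e^(t) - 14e^(-t)

Coefficient matrix A = [[-7, 12], [-4, 7]].
Characteristic polynomial det(A - λI) = λ^2 - 1 = 0.
Eigenvalues λ = 1, -1.
For λ=1: (A-λI) row 1 is [-8, 12], so an eigenvector is (-3, -2).
For λ=-1: (A-λI) row 1 is [-6, 12], so an eigenvector is (2, 1).
General solution: c_1e^(t)(-3,-2) + c_2e^(-t)(2,1).
Applying x_1(0)=-4, x_2(0)=2 gives c_1=-8, c_2=-14.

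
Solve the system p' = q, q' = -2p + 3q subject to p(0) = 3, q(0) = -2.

Coefficient matrix A = [[0, 1], [-2, 3]].
Characteristic polynomial det(A - λI) = λ^2 - 3λ + 2 = 0.
Eigenvalues λ = 2, 1.
For λ=2: (A-λI) row 1 is [-2, 1], so an eigenvector is (-1, -2).
For λ=1: (A-λI) row 1 is [-1, 1], so an eigenvector is (1, 1).
General solution: K_1e^(2t)(-1,-2) + K_2e^(t)(1,1).
Applying p(0)=3, q(0)=-2 gives K_1=5, K_2=8.

p(t) = -5e^(2t) + 8e^(t), q(t) = -10e^(2t) + 8e^(t)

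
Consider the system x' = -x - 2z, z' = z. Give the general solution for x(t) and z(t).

Coefficient matrix A = [[-1, -2], [0, 1]].
Characteristic polynomial det(A - λI) = λ^2 - 1 = 0.
Eigenvalues λ = 1, -1.
For λ=1: (A-λI) row 1 is [-2, -2], so an eigenvector is (-1, 1).
For λ=-1: (A-λI) row 1 is [0, -2], so an eigenvector is (1, 0).
General solution: C_1e^(t)(-1,1) + C_2e^(-t)(1,0).

x(t) = -C_1e^(t) + C_2e^(-t), z(t) = C_1e^(t)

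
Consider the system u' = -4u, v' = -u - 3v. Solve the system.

u(t) = -c_2e^(-4t), v(t) = c_1e^(-3t) - c_2e^(-4t)

Coefficient matrix A = [[-4, 0], [-1, -3]].
Characteristic polynomial det(A - λI) = λ^2 + 7λ + 12 = 0.
Eigenvalues λ = -3, -4.
For λ=-3: (A-λI) row 1 is [-1, 0], so an eigenvector is (0, 1).
For λ=-4: (A-λI) row 2 is [-1, 1], so an eigenvector is (-1, -1).
General solution: c_1e^(-3t)(0,1) + c_2e^(-4t)(-1,-1).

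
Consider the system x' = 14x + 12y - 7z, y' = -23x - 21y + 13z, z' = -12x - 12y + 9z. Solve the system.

x(t) = -2K_1e^(3t) - K_2e^(-3t) + K_3e^(2t), y(t) = 3K_1e^(3t) + 2K_2e^(-3t) - K_3e^(2t), z(t) = 2K_1e^(3t) + K_2e^(-3t)

Coefficient matrix A = [[14, 12, -7], [-23, -21, 13], [-12, -12, 9]].
det(A - λI) = 0 gives eigenvalues λ = 3, -3, 2.
For λ=3: eigenvector (-2,3,2).
For λ=-3: eigenvector (-1,2,1).
For λ=2: eigenvector (1,-1,0).
General solution: K_1e^(3t)(-2,3,2) + K_2e^(-3t)(-1,2,1) + K_3e^(2t)(1,-1,0).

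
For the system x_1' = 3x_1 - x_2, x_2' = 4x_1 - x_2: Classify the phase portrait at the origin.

unstable improper node

A = [[3,-1],[4,-1]]; det(A-λI) = λ^2 - 2λ + 1.
repeated λ = 1 with a single eigenvector.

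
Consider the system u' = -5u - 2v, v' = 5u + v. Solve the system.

u(t) = -c_1e^(-2t)sin(t) + c_1e^(-2t)cos(t) + c_2e^(-2t)sin(t) + c_2e^(-2t)cos(t), v(t) = 2c_1e^(-2t)sin(t) - c_1e^(-2t)cos(t) - c_2e^(-2t)sin(t) - 2c_2e^(-2t)cos(t)

Coefficient matrix A = [[-5, -2], [5, 1]].
Characteristic polynomial det(A - λI) = λ^2 + 4λ + 5 = 0.
Eigenvalues λ = -2 ± i (complex conjugate pair).
For λ=-2+i: an eigenvector is (1,-1) - i(-1,2) = (1 + i, -1 - 2i).
A real fundamental pair from Re and Im of e^((-2+i)t)v: X_1 = e^(-2t)(cos(t)·(1,-1) + sin(t)·(-1,2)), X_2 = e^(-2t)(sin(t)·(1,-1) - cos(t)·(-1,2)).
General solution: c_1X_1 + c_2X_2.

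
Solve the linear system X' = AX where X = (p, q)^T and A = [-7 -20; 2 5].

p(t) = c_1e^(-t)sin(2t) + 3c_1e^(-t)cos(2t) + 3c_2e^(-t)sin(2t) - c_2e^(-t)cos(2t), q(t) = -c_1e^(-t)cos(2t) - c_2e^(-t)sin(2t)

Coefficient matrix A = [[-7, -20], [2, 5]].
Characteristic polynomial det(A - λI) = λ^2 + 2λ + 5 = 0.
Eigenvalues λ = -1 ± 2i (complex conjugate pair).
For λ=-1+2i: an eigenvector is (3,-1) - i(1,0) = (3 - i, -1).
A real fundamental pair from Re and Im of e^((-1+2i)t)v: X_1 = e^(-t)(cos(2t)·(3,-1) + sin(2t)·(1,0)), X_2 = e^(-t)(sin(2t)·(3,-1) - cos(2t)·(1,0)).
General solution: c_1X_1 + c_2X_2.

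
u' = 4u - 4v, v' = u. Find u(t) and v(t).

u(t) = -2K_1e^(2t) - 2K_2te^(2t) + 3K_2e^(2t), v(t) = -K_1e^(2t) - K_2te^(2t) + 2K_2e^(2t)

Coefficient matrix A = [[4, -4], [1, 0]].
Characteristic polynomial det(A - λI) = λ^2 - 4λ + 4 = 0.
Single eigenvalue λ = 2 with algebraic multiplicity 2.
Eigenvector v = (-2,-1); generalized eigenvector w with (A-λI)w=v is (3,2).
General solution: e^(2t)[K_1·v + K_2·(t·v + w)].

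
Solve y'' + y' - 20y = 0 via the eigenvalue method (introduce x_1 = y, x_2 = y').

y(t) = C_1e^(4t) + C_2e^(-5t)

Let x_1 = y, x_2 = y'. Then x_1' = x_2 and x_2' = 20x_1 - x_2.
A = [[0,1],[20,-1]]; det(A-λI) = λ^2 + λ - 20.
Eigenvalues λ = 4, -5 with eigenvectors (1,4), (1,-5).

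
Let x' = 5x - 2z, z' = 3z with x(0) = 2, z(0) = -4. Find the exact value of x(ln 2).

160

A = [[5,-2],[0,3]]; eigenvalues λ = 3, 5.
Eigenvectors: (-1,-1) for λ=3, (1,0) for λ=5.
From the initial condition, c_1 = 4, c_2 = 6.
x(ln 2) = (4)(2^3)(-1) + (6)(2^5)(1) = 160.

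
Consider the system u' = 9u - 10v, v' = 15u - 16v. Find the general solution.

Coefficient matrix A = [[9, -10], [15, -16]].
Characteristic polynomial det(A - λI) = λ^2 + 7λ + 6 = 0.
Eigenvalues λ = -1, -6.
For λ=-1: (A-λI) row 1 is [10, -10], so an eigenvector is (1, 1).
For λ=-6: (A-λI) row 1 is [15, -10], so an eigenvector is (-2, -3).
General solution: K_1e^(-t)(1,1) + K_2e^(-6t)(-2,-3).

u(t) = K_1e^(-t) - 2K_2e^(-6t), v(t) = K_1e^(-t) - 3K_2e^(-6t)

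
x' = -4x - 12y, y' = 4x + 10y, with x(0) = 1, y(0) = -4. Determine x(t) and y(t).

Coefficient matrix A = [[-4, -12], [4, 10]].
Characteristic polynomial det(A - λI) = λ^2 - 6λ + 8 = 0.
Eigenvalues λ = 2, 4.
For λ=2: (A-λI) row 1 is [-6, -12], so an eigenvector is (-2, 1).
For λ=4: (A-λI) row 1 is [-8, -12], so an eigenvector is (-3, 2).
General solution: c_1e^(2t)(-2,1) + c_2e^(4t)(-3,2).
Applying x(0)=1, y(0)=-4 gives c_1=10, c_2=-7.

x(t) = 21e^(4t) - 20e^(2t), y(t) = -14e^(4t) + 10e^(2t)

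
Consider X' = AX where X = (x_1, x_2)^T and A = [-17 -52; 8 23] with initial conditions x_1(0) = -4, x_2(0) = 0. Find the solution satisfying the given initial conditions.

x_1(t) = 20e^(3t)sin(4t) - 4e^(3t)cos(4t), x_2(t) = -8e^(3t)sin(4t)

Coefficient matrix A = [[-17, -52], [8, 23]].
Characteristic polynomial det(A - λI) = λ^2 - 6λ + 25 = 0.
Eigenvalues λ = 3 ± 4i (complex conjugate pair).
For λ=3+4i: an eigenvector is (-2,1) - i(-3,1) = (-2 + 3i, 1 - i).
A real fundamental pair from Re and Im of e^((3+4i)t)v: X_1 = e^(3t)(cos(4t)·(-2,1) + sin(4t)·(-3,1)), X_2 = e^(3t)(sin(4t)·(-2,1) - cos(4t)·(-3,1)).
General solution: c_1X_1 + c_2X_2.
Applying x_1(0)=-4, x_2(0)=0 gives c_1=-4, c_2=-4.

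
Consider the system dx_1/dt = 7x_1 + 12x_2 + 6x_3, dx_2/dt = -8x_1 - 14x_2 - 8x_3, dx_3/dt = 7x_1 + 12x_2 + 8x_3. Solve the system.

x_1(t) = K_1e^(t) - 2K_3e^(-2t), x_2(t) = K_2e^(2t) + 2K_3e^(-2t), x_3(t) = -K_1e^(t) - 2K_2e^(2t) - K_3e^(-2t)

Coefficient matrix A = [[7, 12, 6], [-8, -14, -8], [7, 12, 8]].
det(A - λI) = 0 gives eigenvalues λ = 1, 2, -2.
For λ=1: eigenvector (1,0,-1).
For λ=2: eigenvector (0,1,-2).
For λ=-2: eigenvector (-2,2,-1).
General solution: K_1e^(t)(1,0,-1) + K_2e^(2t)(0,1,-2) + K_3e^(-2t)(-2,2,-1).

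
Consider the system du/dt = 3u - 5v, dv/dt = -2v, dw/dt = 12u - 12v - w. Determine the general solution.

Coefficient matrix A = [[3, -5, 0], [0, -2, 0], [12, -12, -1]].
det(A - λI) = 0 gives eigenvalues λ = 3, -1, -2.
For λ=3: eigenvector (1,0,3).
For λ=-1: eigenvector (0,0,1).
For λ=-2: eigenvector (1,1,0).
General solution: C_1e^(3t)(1,0,3) + C_2e^(-t)(0,0,1) + C_3e^(-2t)(1,1,0).

u(t) = C_1e^(3t) + C_3e^(-2t), v(t) = C_3e^(-2t), w(t) = 3C_1e^(3t) + C_2e^(-t)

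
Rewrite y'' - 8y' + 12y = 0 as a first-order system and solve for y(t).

y(t) = K_1e^(6t) + K_2e^(2t)

Let x_1 = y, x_2 = y'. Then x_1' = x_2 and x_2' = -12x_1 + 8x_2.
A = [[0,1],[-12,8]]; det(A-λI) = λ^2 - 8λ + 12.
Eigenvalues λ = 6, 2 with eigenvectors (1,6), (1,2).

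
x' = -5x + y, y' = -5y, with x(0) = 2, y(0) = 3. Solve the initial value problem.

Coefficient matrix A = [[-5, 1], [0, -5]].
Characteristic polynomial det(A - λI) = λ^2 + 10λ + 25 = 0.
Single eigenvalue λ = -5 with algebraic multiplicity 2.
Eigenvector v = (-1,0); generalized eigenvector w with (A-λI)w=v is (1,-1).
General solution: e^(-5t)[c_1·v + c_2·(t·v + w)].
Applying x(0)=2, y(0)=3 gives c_1=-5, c_2=-3.

x(t) = 3te^(-5t) + 2e^(-5t), y(t) = 3e^(-5t)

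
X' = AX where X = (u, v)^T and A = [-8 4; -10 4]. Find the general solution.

Coefficient matrix A = [[-8, 4], [-10, 4]].
Characteristic polynomial det(A - λI) = λ^2 + 4λ + 8 = 0.
Eigenvalues λ = -2 ± 2i (complex conjugate pair).
For λ=-2+2i: an eigenvector is (-1,-2) - i(-1,-1) = (-1 + i, -2 + i).
A real fundamental pair from Re and Im of e^((-2+2i)t)v: X_1 = e^(-2t)(cos(2t)·(-1,-2) + sin(2t)·(-1,-1)), X_2 = e^(-2t)(sin(2t)·(-1,-2) - cos(2t)·(-1,-1)).
General solution: K_1X_1 + K_2X_2.

u(t) = -K_1e^(-2t)sin(2t) - K_1e^(-2t)cos(2t) - K_2e^(-2t)sin(2t) + K_2e^(-2t)cos(2t), v(t) = -K_1e^(-2t)sin(2t) - 2K_1e^(-2t)cos(2t) - 2K_2e^(-2t)sin(2t) + K_2e^(-2t)cos(2t)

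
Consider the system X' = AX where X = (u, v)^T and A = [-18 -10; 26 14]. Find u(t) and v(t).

Coefficient matrix A = [[-18, -10], [26, 14]].
Characteristic polynomial det(A - λI) = λ^2 + 4λ + 8 = 0.
Eigenvalues λ = -2 ± 2i (complex conjugate pair).
For λ=-2+2i: an eigenvector is (2,-3) - i(-1,2) = (2 + i, -3 - 2i).
A real fundamental pair from Re and Im of e^((-2+2i)t)v: X_1 = e^(-2t)(cos(2t)·(2,-3) + sin(2t)·(-1,2)), X_2 = e^(-2t)(sin(2t)·(2,-3) - cos(2t)·(-1,2)).
General solution: C_1X_1 + C_2X_2.

u(t) = -C_1e^(-2t)sin(2t) + 2C_1e^(-2t)cos(2t) + 2C_2e^(-2t)sin(2t) + C_2e^(-2t)cos(2t), v(t) = 2C_1e^(-2t)sin(2t) - 3C_1e^(-2t)cos(2t) - 3C_2e^(-2t)sin(2t) - 2C_2e^(-2t)cos(2t)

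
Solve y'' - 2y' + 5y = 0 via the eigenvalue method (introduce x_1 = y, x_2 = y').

y(t) = C_1e^(t)cos(2t) + C_2e^(t)sin(2t)

Let x_1 = y, x_2 = y'. Then x_1' = x_2 and x_2' = -5x_1 + 2x_2.
A = [[0,1],[-5,2]]; det(A-λI) = λ^2 - 2λ + 5.
Eigenvalues λ = 1 ± 2i.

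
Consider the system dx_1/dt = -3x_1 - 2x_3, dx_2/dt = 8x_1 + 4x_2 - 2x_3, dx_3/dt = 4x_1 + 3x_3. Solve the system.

x_1(t) = C_1e^(-t) - C_2e^(t), x_2(t) = -2C_1e^(-t) + 4C_2e^(t) + C_3e^(4t), x_3(t) = -C_1e^(-t) + 2C_2e^(t)

Coefficient matrix A = [[-3, 0, -2], [8, 4, -2], [4, 0, 3]].
det(A - λI) = 0 gives eigenvalues λ = -1, 1, 4.
For λ=-1: eigenvector (1,-2,-1).
For λ=1: eigenvector (-1,4,2).
For λ=4: eigenvector (0,1,0).
General solution: C_1e^(-t)(1,-2,-1) + C_2e^(t)(-1,4,2) + C_3e^(4t)(0,1,0).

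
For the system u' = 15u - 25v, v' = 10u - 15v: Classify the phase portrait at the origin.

A = [[15,-25],[10,-15]]; det(A-λI) = λ^2 + 25.
λ = 0 ± 5i: zero real part.

center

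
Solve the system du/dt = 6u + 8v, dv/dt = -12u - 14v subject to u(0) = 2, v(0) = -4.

Coefficient matrix A = [[6, 8], [-12, -14]].
Characteristic polynomial det(A - λI) = λ^2 + 8λ + 12 = 0.
Eigenvalues λ = -2, -6.
For λ=-2: (A-λI) row 1 is [8, 8], so an eigenvector is (-1, 1).
For λ=-6: (A-λI) row 1 is [12, 8], so an eigenvector is (-2, 3).
General solution: C_1e^(-2t)(-1,1) + C_2e^(-6t)(-2,3).
Applying u(0)=2, v(0)=-4 gives C_1=2, C_2=-2.

u(t) = -2e^(-2t) + 4e^(-6t), v(t) = 2e^(-2t) - 6e^(-6t)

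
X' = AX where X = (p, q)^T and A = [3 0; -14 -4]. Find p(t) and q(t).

p(t) = -K_2e^(3t), q(t) = -K_1e^(-4t) + 2K_2e^(3t)

Coefficient matrix A = [[3, 0], [-14, -4]].
Characteristic polynomial det(A - λI) = λ^2 + λ - 12 = 0.
Eigenvalues λ = -4, 3.
For λ=-4: (A-λI) row 1 is [7, 0], so an eigenvector is (0, -1).
For λ=3: (A-λI) row 2 is [-14, -7], so an eigenvector is (-1, 2).
General solution: K_1e^(-4t)(0,-1) + K_2e^(3t)(-1,2).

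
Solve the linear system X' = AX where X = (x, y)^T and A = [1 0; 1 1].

x(t) = c_2e^(t), y(t) = c_1e^(t) + c_2te^(t) - 2c_2e^(t)

Coefficient matrix A = [[1, 0], [1, 1]].
Characteristic polynomial det(A - λI) = λ^2 - 2λ + 1 = 0.
Single eigenvalue λ = 1 with algebraic multiplicity 2.
Eigenvector v = (0,1); generalized eigenvector w with (A-λI)w=v is (1,-2).
General solution: e^(t)[c_1·v + c_2·(t·v + w)].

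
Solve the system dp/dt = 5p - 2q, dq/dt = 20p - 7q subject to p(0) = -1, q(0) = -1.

Coefficient matrix A = [[5, -2], [20, -7]].
Characteristic polynomial det(A - λI) = λ^2 + 2λ + 5 = 0.
Eigenvalues λ = -1 ± 2i (complex conjugate pair).
For λ=-1+2i: an eigenvector is (1,3) - i(0,1) = (1, 3 - i).
A real fundamental pair from Re and Im of e^((-1+2i)t)v: X_1 = e^(-t)(cos(2t)·(1,3) + sin(2t)·(0,1)), X_2 = e^(-t)(sin(2t)·(1,3) - cos(2t)·(0,1)).
General solution: K_1X_1 + K_2X_2.
Applying p(0)=-1, q(0)=-1 gives K_1=-1, K_2=-2.

p(t) = -2e^(-t)sin(2t) - e^(-t)cos(2t), q(t) = -7e^(-t)sin(2t) - e^(-t)cos(2t)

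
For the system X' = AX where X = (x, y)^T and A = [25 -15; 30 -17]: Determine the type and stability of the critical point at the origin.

unstable spiral

A = [[25,-15],[30,-17]]; det(A-λI) = λ^2 - 8λ + 25.
λ = 4 ± 3i: positive real part.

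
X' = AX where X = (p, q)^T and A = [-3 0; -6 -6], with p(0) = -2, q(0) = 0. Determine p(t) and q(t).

Coefficient matrix A = [[-3, 0], [-6, -6]].
Characteristic polynomial det(A - λI) = λ^2 + 9λ + 18 = 0.
Eigenvalues λ = -3, -6.
For λ=-3: (A-λI) row 2 is [-6, -3], so an eigenvector is (1, -2).
For λ=-6: (A-λI) row 1 is [3, 0], so an eigenvector is (0, -1).
General solution: C_1e^(-3t)(1,-2) + C_2e^(-6t)(0,-1).
Applying p(0)=-2, q(0)=0 gives C_1=-2, C_2=4.

p(t) = -2e^(-3t), q(t) = 4e^(-3t) - 4e^(-6t)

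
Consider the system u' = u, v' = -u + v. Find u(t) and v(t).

Coefficient matrix A = [[1, 0], [-1, 1]].
Characteristic polynomial det(A - λI) = λ^2 - 2λ + 1 = 0.
Single eigenvalue λ = 1 with algebraic multiplicity 2.
Eigenvector v = (0,1); generalized eigenvector w with (A-λI)w=v is (-1,3).
General solution: e^(t)[C_1·v + C_2·(t·v + w)].

u(t) = -C_2e^(t), v(t) = C_1e^(t) + C_2te^(t) + 3C_2e^(t)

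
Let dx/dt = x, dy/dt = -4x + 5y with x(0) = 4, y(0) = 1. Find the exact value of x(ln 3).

12

A = [[1,0],[-4,5]]; eigenvalues λ = 1, 5.
Eigenvectors: (1,1) for λ=1, (0,-1) for λ=5.
From the initial condition, c_1 = 4, c_2 = 3.
x(ln 3) = (4)(3^1)(1) + (3)(3^5)(0) = 12.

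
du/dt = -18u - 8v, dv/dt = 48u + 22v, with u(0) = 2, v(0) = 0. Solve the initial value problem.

u(t) = -4e^(6t) + 6e^(-2t), v(t) = 12e^(6t) - 12e^(-2t)

Coefficient matrix A = [[-18, -8], [48, 22]].
Characteristic polynomial det(A - λI) = λ^2 - 4λ - 12 = 0.
Eigenvalues λ = -2, 6.
For λ=-2: (A-λI) row 1 is [-16, -8], so an eigenvector is (1, -2).
For λ=6: (A-λI) row 1 is [-24, -8], so an eigenvector is (-1, 3).
General solution: C_1e^(-2t)(1,-2) + C_2e^(6t)(-1,3).
Applying u(0)=2, v(0)=0 gives C_1=6, C_2=4.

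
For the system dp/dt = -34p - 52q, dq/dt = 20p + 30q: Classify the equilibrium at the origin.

stable spiral

A = [[-34,-52],[20,30]]; det(A-λI) = λ^2 + 4λ + 20.
λ = -2 ± 4i: negative real part.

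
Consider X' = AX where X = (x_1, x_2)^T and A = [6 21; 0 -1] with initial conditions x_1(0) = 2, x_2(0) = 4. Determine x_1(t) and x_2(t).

Coefficient matrix A = [[6, 21], [0, -1]].
Characteristic polynomial det(A - λI) = λ^2 - 5λ - 6 = 0.
Eigenvalues λ = 6, -1.
For λ=6: (A-λI) row 1 is [0, 21], so an eigenvector is (-1, 0).
For λ=-1: (A-λI) row 1 is [7, 21], so an eigenvector is (-3, 1).
General solution: c_1e^(6t)(-1,0) + c_2e^(-t)(-3,1).
Applying x_1(0)=2, x_2(0)=4 gives c_1=-14, c_2=4.

x_1(t) = 14e^(6t) - 12e^(-t), x_2(t) = 4e^(-t)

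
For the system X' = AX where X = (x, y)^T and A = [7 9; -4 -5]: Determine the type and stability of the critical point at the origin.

unstable improper node

A = [[7,9],[-4,-5]]; det(A-λI) = λ^2 - 2λ + 1.
repeated λ = 1 with a single eigenvector.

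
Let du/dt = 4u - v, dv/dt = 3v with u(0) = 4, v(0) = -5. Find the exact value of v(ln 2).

-40

A = [[4,-1],[0,3]]; eigenvalues λ = 3, 4.
Eigenvectors: (1,1) for λ=3, (-1,0) for λ=4.
From the initial condition, c_1 = -5, c_2 = -9.
v(ln 2) = (-5)(2^3)(1) + (-9)(2^4)(0) = -40.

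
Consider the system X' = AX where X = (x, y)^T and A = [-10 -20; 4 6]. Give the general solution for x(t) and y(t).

Coefficient matrix A = [[-10, -20], [4, 6]].
Characteristic polynomial det(A - λI) = λ^2 + 4λ + 20 = 0.
Eigenvalues λ = -2 ± 4i (complex conjugate pair).
For λ=-2+4i: an eigenvector is (-2,1) - i(-1,0) = (-2 + i, 1).
A real fundamental pair from Re and Im of e^((-2+4i)t)v: X_1 = e^(-2t)(cos(4t)·(-2,1) + sin(4t)·(-1,0)), X_2 = e^(-2t)(sin(4t)·(-2,1) - cos(4t)·(-1,0)).
General solution: c_1X_1 + c_2X_2.

x(t) = -c_1e^(-2t)sin(4t) - 2c_1e^(-2t)cos(4t) - 2c_2e^(-2t)sin(4t) + c_2e^(-2t)cos(4t), y(t) = c_1e^(-2t)cos(4t) + c_2e^(-2t)sin(4t)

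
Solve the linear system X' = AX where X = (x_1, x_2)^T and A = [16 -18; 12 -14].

x_1(t) = K_1e^(-2t) + 3K_2e^(4t), x_2(t) = K_1e^(-2t) + 2K_2e^(4t)

Coefficient matrix A = [[16, -18], [12, -14]].
Characteristic polynomial det(A - λI) = λ^2 - 2λ - 8 = 0.
Eigenvalues λ = -2, 4.
For λ=-2: (A-λI) row 1 is [18, -18], so an eigenvector is (1, 1).
For λ=4: (A-λI) row 1 is [12, -18], so an eigenvector is (3, 2).
General solution: K_1e^(-2t)(1,1) + K_2e^(4t)(3,2).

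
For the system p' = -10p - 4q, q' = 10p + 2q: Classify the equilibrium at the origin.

stable spiral

A = [[-10,-4],[10,2]]; det(A-λI) = λ^2 + 8λ + 20.
λ = -4 ± 2i: negative real part.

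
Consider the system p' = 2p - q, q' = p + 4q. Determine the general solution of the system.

p(t) = C_1e^(3t) + C_2te^(3t) + 2C_2e^(3t), q(t) = -C_1e^(3t) - C_2te^(3t) - 3C_2e^(3t)

Coefficient matrix A = [[2, -1], [1, 4]].
Characteristic polynomial det(A - λI) = λ^2 - 6λ + 9 = 0.
Single eigenvalue λ = 3 with algebraic multiplicity 2.
Eigenvector v = (1,-1); generalized eigenvector w with (A-λI)w=v is (2,-3).
General solution: e^(3t)[C_1·v + C_2·(t·v + w)].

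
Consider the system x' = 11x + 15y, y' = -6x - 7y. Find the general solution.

Coefficient matrix A = [[11, 15], [-6, -7]].
Characteristic polynomial det(A - λI) = λ^2 - 4λ + 13 = 0.
Eigenvalues λ = 2 ± 3i (complex conjugate pair).
For λ=2+3i: an eigenvector is (-2,1) - i(-1,1) = (-2 + i, 1 - i).
A real fundamental pair from Re and Im of e^((2+3i)t)v: X_1 = e^(2t)(cos(3t)·(-2,1) + sin(3t)·(-1,1)), X_2 = e^(2t)(sin(3t)·(-2,1) - cos(3t)·(-1,1)).
General solution: c_1X_1 + c_2X_2.

x(t) = -c_1e^(2t)sin(3t) - 2c_1e^(2t)cos(3t) - 2c_2e^(2t)sin(3t) + c_2e^(2t)cos(3t), y(t) = c_1e^(2t)sin(3t) + c_1e^(2t)cos(3t) + c_2e^(2t)sin(3t) - c_2e^(2t)cos(3t)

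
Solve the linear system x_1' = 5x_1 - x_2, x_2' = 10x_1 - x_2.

Coefficient matrix A = [[5, -1], [10, -1]].
Characteristic polynomial det(A - λI) = λ^2 - 4λ + 5 = 0.
Eigenvalues λ = 2 ± i (complex conjugate pair).
For λ=2+i: an eigenvector is (0,-1) - i(1,3) = (0 - i, -1 - 3i).
A real fundamental pair from Re and Im of e^((2+i)t)v: X_1 = e^(2t)(cos(t)·(0,-1) + sin(t)·(1,3)), X_2 = e^(2t)(sin(t)·(0,-1) - cos(t)·(1,3)).
General solution: c_1X_1 + c_2X_2.

x_1(t) = c_1e^(2t)sin(t) - c_2e^(2t)cos(t), x_2(t) = 3c_1e^(2t)sin(t) - c_1e^(2t)cos(t) - c_2e^(2t)sin(t) - 3c_2e^(2t)cos(t)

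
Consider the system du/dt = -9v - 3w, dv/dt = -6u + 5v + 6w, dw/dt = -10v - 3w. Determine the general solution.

u(t) = -3K_1e^(2t) - 4K_2e^(3t) + K_3e^(-3t), v(t) = 2K_1e^(2t) + 3K_2e^(3t), w(t) = -4K_1e^(2t) - 5K_2e^(3t) + K_3e^(-3t)

Coefficient matrix A = [[0, -9, -3], [-6, 5, 6], [0, -10, -3]].
det(A - λI) = 0 gives eigenvalues λ = 2, 3, -3.
For λ=2: eigenvector (-3,2,-4).
For λ=3: eigenvector (-4,3,-5).
For λ=-3: eigenvector (1,0,1).
General solution: K_1e^(2t)(-3,2,-4) + K_2e^(3t)(-4,3,-5) + K_3e^(-3t)(1,0,1).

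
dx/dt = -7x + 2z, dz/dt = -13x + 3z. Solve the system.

Coefficient matrix A = [[-7, 2], [-13, 3]].
Characteristic polynomial det(A - λI) = λ^2 + 4λ + 5 = 0.
Eigenvalues λ = -2 ± i (complex conjugate pair).
For λ=-2+i: an eigenvector is (-1,-2) - i(1,3) = (-1 - i, -2 - 3i).
A real fundamental pair from Re and Im of e^((-2+i)t)v: X_1 = e^(-2t)(cos(t)·(-1,-2) + sin(t)·(1,3)), X_2 = e^(-2t)(sin(t)·(-1,-2) - cos(t)·(1,3)).
General solution: K_1X_1 + K_2X_2.

x(t) = K_1e^(-2t)sin(t) - K_1e^(-2t)cos(t) - K_2e^(-2t)sin(t) - K_2e^(-2t)cos(t), z(t) = 3K_1e^(-2t)sin(t) - 2K_1e^(-2t)cos(t) - 2K_2e^(-2t)sin(t) - 3K_2e^(-2t)cos(t)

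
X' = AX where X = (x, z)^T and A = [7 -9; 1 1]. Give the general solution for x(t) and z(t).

Coefficient matrix A = [[7, -9], [1, 1]].
Characteristic polynomial det(A - λI) = λ^2 - 8λ + 16 = 0.
Single eigenvalue λ = 4 with algebraic multiplicity 2.
Eigenvector v = (3,1); generalized eigenvector w with (A-λI)w=v is (1,0).
General solution: e^(4t)[c_1·v + c_2·(t·v + w)].

x(t) = 3c_1e^(4t) + 3c_2te^(4t) + c_2e^(4t), z(t) = c_1e^(4t) + c_2te^(4t)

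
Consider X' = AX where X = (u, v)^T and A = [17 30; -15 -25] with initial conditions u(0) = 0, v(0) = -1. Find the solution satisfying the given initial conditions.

Coefficient matrix A = [[17, 30], [-15, -25]].
Characteristic polynomial det(A - λI) = λ^2 + 8λ + 25 = 0.
Eigenvalues λ = -4 ± 3i (complex conjugate pair).
For λ=-4+3i: an eigenvector is (-1,1) - i(3,-2) = (-1 - 3i, 1 + 2i).
A real fundamental pair from Re and Im of e^((-4+3i)t)v: X_1 = e^(-4t)(cos(3t)·(-1,1) + sin(3t)·(3,-2)), X_2 = e^(-4t)(sin(3t)·(-1,1) - cos(3t)·(3,-2)).
General solution: C_1X_1 + C_2X_2.
Applying u(0)=0, v(0)=-1 gives C_1=-3, C_2=1.

u(t) = -10e^(-4t)sin(3t), v(t) = 7e^(-4t)sin(3t) - e^(-4t)cos(3t)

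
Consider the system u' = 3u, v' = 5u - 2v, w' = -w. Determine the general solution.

Coefficient matrix A = [[3, 0, 0], [5, -2, 0], [0, 0, -1]].
det(A - λI) = 0 gives eigenvalues λ = 3, -1, -2.
For λ=3: eigenvector (1,1,0).
For λ=-1: eigenvector (0,0,1).
For λ=-2: eigenvector (0,1,0).
General solution: K_1e^(3t)(1,1,0) + K_2e^(-t)(0,0,1) + K_3e^(-2t)(0,1,0).

u(t) = K_1e^(3t), v(t) = K_1e^(3t) + K_3e^(-2t), w(t) = K_2e^(-t)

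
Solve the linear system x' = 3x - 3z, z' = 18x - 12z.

Coefficient matrix A = [[3, -3], [18, -12]].
Characteristic polynomial det(A - λI) = λ^2 + 9λ + 18 = 0.
Eigenvalues λ = -3, -6.
For λ=-3: (A-λI) row 1 is [6, -3], so an eigenvector is (1, 2).
For λ=-6: (A-λI) row 1 is [9, -3], so an eigenvector is (1, 3).
General solution: c_1e^(-3t)(1,2) + c_2e^(-6t)(1,3).

x(t) = c_1e^(-3t) + c_2e^(-6t), z(t) = 2c_1e^(-3t) + 3c_2e^(-6t)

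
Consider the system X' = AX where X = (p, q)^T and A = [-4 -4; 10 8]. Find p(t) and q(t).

p(t) = C_1e^(2t)sin(2t) + C_1e^(2t)cos(2t) + C_2e^(2t)sin(2t) - C_2e^(2t)cos(2t), q(t) = -C_1e^(2t)sin(2t) - 2C_1e^(2t)cos(2t) - 2C_2e^(2t)sin(2t) + C_2e^(2t)cos(2t)

Coefficient matrix A = [[-4, -4], [10, 8]].
Characteristic polynomial det(A - λI) = λ^2 - 4λ + 8 = 0.
Eigenvalues λ = 2 ± 2i (complex conjugate pair).
For λ=2+2i: an eigenvector is (1,-2) - i(1,-1) = (1 - i, -2 + i).
A real fundamental pair from Re and Im of e^((2+2i)t)v: X_1 = e^(2t)(cos(2t)·(1,-2) + sin(2t)·(1,-1)), X_2 = e^(2t)(sin(2t)·(1,-2) - cos(2t)·(1,-1)).
General solution: C_1X_1 + C_2X_2.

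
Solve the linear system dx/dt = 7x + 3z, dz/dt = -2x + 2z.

x(t) = C_1e^(4t) + 3C_2e^(5t), z(t) = -C_1e^(4t) - 2C_2e^(5t)

Coefficient matrix A = [[7, 3], [-2, 2]].
Characteristic polynomial det(A - λI) = λ^2 - 9λ + 20 = 0.
Eigenvalues λ = 4, 5.
For λ=4: (A-λI) row 1 is [3, 3], so an eigenvector is (1, -1).
For λ=5: (A-λI) row 1 is [2, 3], so an eigenvector is (3, -2).
General solution: C_1e^(4t)(1,-1) + C_2e^(5t)(3,-2).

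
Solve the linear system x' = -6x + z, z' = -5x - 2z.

Coefficient matrix A = [[-6, 1], [-5, -2]].
Characteristic polynomial det(A - λI) = λ^2 + 8λ + 17 = 0.
Eigenvalues λ = -4 ± i (complex conjugate pair).
For λ=-4+i: an eigenvector is (-1,-2) - i(0,1) = (-1, -2 - i).
A real fundamental pair from Re and Im of e^((-4+i)t)v: X_1 = e^(-4t)(cos(t)·(-1,-2) + sin(t)·(0,1)), X_2 = e^(-4t)(sin(t)·(-1,-2) - cos(t)·(0,1)).
General solution: K_1X_1 + K_2X_2.

x(t) = -K_1e^(-4t)cos(t) - K_2e^(-4t)sin(t), z(t) = K_1e^(-4t)sin(t) - 2K_1e^(-4t)cos(t) - 2K_2e^(-4t)sin(t) - K_2e^(-4t)cos(t)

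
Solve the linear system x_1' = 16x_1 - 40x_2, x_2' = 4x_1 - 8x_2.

x_1(t) = -3K_1e^(4t)sin(4t) - K_1e^(4t)cos(4t) - K_2e^(4t)sin(4t) + 3K_2e^(4t)cos(4t), x_2(t) = -K_1e^(4t)sin(4t) + K_2e^(4t)cos(4t)

Coefficient matrix A = [[16, -40], [4, -8]].
Characteristic polynomial det(A - λI) = λ^2 - 8λ + 32 = 0.
Eigenvalues λ = 4 ± 4i (complex conjugate pair).
For λ=4+4i: an eigenvector is (-1,0) - i(-3,-1) = (-1 + 3i, 0 + i).
A real fundamental pair from Re and Im of e^((4+4i)t)v: X_1 = e^(4t)(cos(4t)·(-1,0) + sin(4t)·(-3,-1)), X_2 = e^(4t)(sin(4t)·(-1,0) - cos(4t)·(-3,-1)).
General solution: K_1X_1 + K_2X_2.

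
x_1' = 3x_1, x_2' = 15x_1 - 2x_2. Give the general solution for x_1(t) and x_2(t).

x_1(t) = C_2e^(3t), x_2(t) = C_1e^(-2t) + 3C_2e^(3t)

Coefficient matrix A = [[3, 0], [15, -2]].
Characteristic polynomial det(A - λI) = λ^2 - λ - 6 = 0.
Eigenvalues λ = -2, 3.
For λ=-2: (A-λI) row 1 is [5, 0], so an eigenvector is (0, 1).
For λ=3: (A-λI) row 2 is [15, -5], so an eigenvector is (1, 3).
General solution: C_1e^(-2t)(0,1) + C_2e^(3t)(1,3).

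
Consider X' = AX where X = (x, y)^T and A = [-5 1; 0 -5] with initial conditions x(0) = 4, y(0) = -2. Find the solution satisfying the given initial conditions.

Coefficient matrix A = [[-5, 1], [0, -5]].
Characteristic polynomial det(A - λI) = λ^2 + 10λ + 25 = 0.
Single eigenvalue λ = -5 with algebraic multiplicity 2.
Eigenvector v = (-1,0); generalized eigenvector w with (A-λI)w=v is (2,-1).
General solution: e^(-5t)[C_1·v + C_2·(t·v + w)].
Applying x(0)=4, y(0)=-2 gives C_1=0, C_2=2.

x(t) = -2te^(-5t) + 4e^(-5t), y(t) = -2e^(-5t)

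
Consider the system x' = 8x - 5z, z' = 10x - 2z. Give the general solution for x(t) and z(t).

x(t) = -C_1e^(3t)sin(5t) + C_2e^(3t)cos(5t), z(t) = -C_1e^(3t)sin(5t) + C_1e^(3t)cos(5t) + C_2e^(3t)sin(5t) + C_2e^(3t)cos(5t)

Coefficient matrix A = [[8, -5], [10, -2]].
Characteristic polynomial det(A - λI) = λ^2 - 6λ + 34 = 0.
Eigenvalues λ = 3 ± 5i (complex conjugate pair).
For λ=3+5i: an eigenvector is (0,1) - i(-1,-1) = (0 + i, 1 + i).
A real fundamental pair from Re and Im of e^((3+5i)t)v: X_1 = e^(3t)(cos(5t)·(0,1) + sin(5t)·(-1,-1)), X_2 = e^(3t)(sin(5t)·(0,1) - cos(5t)·(-1,-1)).
General solution: C_1X_1 + C_2X_2.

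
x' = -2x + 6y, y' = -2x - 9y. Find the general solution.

x(t) = 3c_1e^(-6t) + 2c_2e^(-5t), y(t) = -2c_1e^(-6t) - c_2e^(-5t)

Coefficient matrix A = [[-2, 6], [-2, -9]].
Characteristic polynomial det(A - λI) = λ^2 + 11λ + 30 = 0.
Eigenvalues λ = -6, -5.
For λ=-6: (A-λI) row 1 is [4, 6], so an eigenvector is (3, -2).
For λ=-5: (A-λI) row 1 is [3, 6], so an eigenvector is (2, -1).
General solution: c_1e^(-6t)(3,-2) + c_2e^(-5t)(2,-1).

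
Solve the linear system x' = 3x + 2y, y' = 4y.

Coefficient matrix A = [[3, 2], [0, 4]].
Characteristic polynomial det(A - λI) = λ^2 - 7λ + 12 = 0.
Eigenvalues λ = 4, 3.
For λ=4: (A-λI) row 1 is [-1, 2], so an eigenvector is (-2, -1).
For λ=3: (A-λI) row 1 is [0, 2], so an eigenvector is (-1, 0).
General solution: K_1e^(4t)(-2,-1) + K_2e^(3t)(-1,0).

x(t) = -2K_1e^(4t) - K_2e^(3t), y(t) = -K_1e^(4t)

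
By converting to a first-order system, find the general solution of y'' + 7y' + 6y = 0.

Let x_1 = y, x_2 = y'. Then x_1' = x_2 and x_2' = -6x_1 - 7x_2.
A = [[0,1],[-6,-7]]; det(A-λI) = λ^2 + 7λ + 6.
Eigenvalues λ = -6, -1 with eigenvectors (1,-6), (1,-1).

y(t) = c_1e^(-6t) + c_2e^(-t)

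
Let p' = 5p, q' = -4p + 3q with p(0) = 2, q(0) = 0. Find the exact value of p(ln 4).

2048

A = [[5,0],[-4,3]]; eigenvalues λ = 3, 5.
Eigenvectors: (0,1) for λ=3, (-1,2) for λ=5.
From the initial condition, c_1 = 4, c_2 = -2.
p(ln 4) = (4)(4^3)(0) + (-2)(4^5)(-1) = 2048.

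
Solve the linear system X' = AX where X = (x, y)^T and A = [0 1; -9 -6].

x(t) = K_1e^(-3t) + K_2te^(-3t), y(t) = -3K_1e^(-3t) - 3K_2te^(-3t) + K_2e^(-3t)

Coefficient matrix A = [[0, 1], [-9, -6]].
Characteristic polynomial det(A - λI) = λ^2 + 6λ + 9 = 0.
Single eigenvalue λ = -3 with algebraic multiplicity 2.
Eigenvector v = (1,-3); generalized eigenvector w with (A-λI)w=v is (0,1).
General solution: e^(-3t)[K_1·v + K_2·(t·v + w)].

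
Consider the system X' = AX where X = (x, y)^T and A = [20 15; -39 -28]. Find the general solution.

Coefficient matrix A = [[20, 15], [-39, -28]].
Characteristic polynomial det(A - λI) = λ^2 + 8λ + 25 = 0.
Eigenvalues λ = -4 ± 3i (complex conjugate pair).
For λ=-4+3i: an eigenvector is (-1,2) - i(2,-3) = (-1 - 2i, 2 + 3i).
A real fundamental pair from Re and Im of e^((-4+3i)t)v: X_1 = e^(-4t)(cos(3t)·(-1,2) + sin(3t)·(2,-3)), X_2 = e^(-4t)(sin(3t)·(-1,2) - cos(3t)·(2,-3)).
General solution: K_1X_1 + K_2X_2.

x(t) = 2K_1e^(-4t)sin(3t) - K_1e^(-4t)cos(3t) - K_2e^(-4t)sin(3t) - 2K_2e^(-4t)cos(3t), y(t) = -3K_1e^(-4t)sin(3t) + 2K_1e^(-4t)cos(3t) + 2K_2e^(-4t)sin(3t) + 3K_2e^(-4t)cos(3t)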